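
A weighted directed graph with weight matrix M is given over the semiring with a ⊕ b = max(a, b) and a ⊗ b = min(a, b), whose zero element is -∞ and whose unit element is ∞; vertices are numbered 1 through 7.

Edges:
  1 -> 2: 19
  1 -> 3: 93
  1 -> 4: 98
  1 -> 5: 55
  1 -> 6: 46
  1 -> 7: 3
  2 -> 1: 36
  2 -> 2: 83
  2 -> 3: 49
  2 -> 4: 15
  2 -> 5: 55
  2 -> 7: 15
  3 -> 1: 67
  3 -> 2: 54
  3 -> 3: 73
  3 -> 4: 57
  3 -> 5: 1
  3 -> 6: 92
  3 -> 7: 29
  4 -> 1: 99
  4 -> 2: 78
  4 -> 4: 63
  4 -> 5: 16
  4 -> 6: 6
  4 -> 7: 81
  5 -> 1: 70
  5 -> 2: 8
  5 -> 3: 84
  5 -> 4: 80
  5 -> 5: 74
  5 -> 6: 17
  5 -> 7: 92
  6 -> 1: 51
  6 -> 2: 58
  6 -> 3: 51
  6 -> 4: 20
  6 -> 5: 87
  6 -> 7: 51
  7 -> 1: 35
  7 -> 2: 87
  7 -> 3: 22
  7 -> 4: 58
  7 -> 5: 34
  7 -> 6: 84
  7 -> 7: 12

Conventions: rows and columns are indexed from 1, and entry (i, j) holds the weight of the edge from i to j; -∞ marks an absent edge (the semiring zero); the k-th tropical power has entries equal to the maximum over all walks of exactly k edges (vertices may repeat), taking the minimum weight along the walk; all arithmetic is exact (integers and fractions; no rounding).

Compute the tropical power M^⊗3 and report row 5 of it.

M^⊗2:
  [98, 78, 73, 63, 55, 92, 81]
  [55, 83, 55, 55, 55, 49, 55]
  [67, 58, 73, 67, 87, 73, 57]
  [63, 81, 93, 98, 55, 81, 63]
  [80, 87, 74, 74, 74, 84, 80]
  [70, 58, 84, 80, 74, 51, 87]
  [58, 83, 51, 58, 84, 35, 58]
M^⊗3:
  [67, 81, 93, 98, 87, 81, 63]
  [55, 83, 55, 55, 55, 55, 55]
  [70, 67, 84, 80, 74, 73, 87]
  [98, 81, 73, 63, 81, 92, 81]
  [74, 83, 80, 80, 84, 80, 74]
  [80, 87, 74, 74, 74, 84, 80]
  [70, 83, 84, 80, 74, 58, 84]
Answer: row 5 of M^⊗3 = [74, 83, 80, 80, 84, 80, 74]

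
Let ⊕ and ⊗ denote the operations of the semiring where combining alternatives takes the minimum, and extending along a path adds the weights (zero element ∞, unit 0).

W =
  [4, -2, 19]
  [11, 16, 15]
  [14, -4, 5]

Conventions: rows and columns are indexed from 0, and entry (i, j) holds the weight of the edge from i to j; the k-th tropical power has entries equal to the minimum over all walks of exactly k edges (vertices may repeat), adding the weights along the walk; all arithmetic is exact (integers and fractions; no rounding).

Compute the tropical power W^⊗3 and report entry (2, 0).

W^⊗2:
  [8, 2, 13]
  [15, 9, 20]
  [7, 1, 10]
W^⊗3:
  [12, 6, 17]
  [19, 13, 24]
  [11, 5, 15]
Key observation: the optimum is the walk 2->1->0->0, with weight (-4) + 11 + 4 = 11.
Optimal value attained by: walk 2->1->0->0.
Answer: (W^⊗3)[2][0] = 11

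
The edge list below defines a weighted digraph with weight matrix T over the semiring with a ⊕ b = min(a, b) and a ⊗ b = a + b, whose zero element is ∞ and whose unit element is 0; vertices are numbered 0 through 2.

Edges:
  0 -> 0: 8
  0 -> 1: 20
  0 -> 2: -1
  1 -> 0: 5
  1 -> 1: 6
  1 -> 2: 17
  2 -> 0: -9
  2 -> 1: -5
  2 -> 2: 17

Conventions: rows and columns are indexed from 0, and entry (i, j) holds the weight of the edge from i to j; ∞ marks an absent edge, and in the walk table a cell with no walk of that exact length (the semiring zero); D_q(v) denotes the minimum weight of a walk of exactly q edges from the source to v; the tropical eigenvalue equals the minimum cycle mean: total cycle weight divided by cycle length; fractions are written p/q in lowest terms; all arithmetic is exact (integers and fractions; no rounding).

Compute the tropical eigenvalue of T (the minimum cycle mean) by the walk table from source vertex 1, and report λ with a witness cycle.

q=0: [∞, 0, ∞]
q=1: [5, 6, 17]
q=2: [8, 12, 4]
q=3: [-5, -1, 7]
Optimal cycle mean attained by: cycle 0->2->0, total (-1) + (-9), length 2.
Answer: λ = -5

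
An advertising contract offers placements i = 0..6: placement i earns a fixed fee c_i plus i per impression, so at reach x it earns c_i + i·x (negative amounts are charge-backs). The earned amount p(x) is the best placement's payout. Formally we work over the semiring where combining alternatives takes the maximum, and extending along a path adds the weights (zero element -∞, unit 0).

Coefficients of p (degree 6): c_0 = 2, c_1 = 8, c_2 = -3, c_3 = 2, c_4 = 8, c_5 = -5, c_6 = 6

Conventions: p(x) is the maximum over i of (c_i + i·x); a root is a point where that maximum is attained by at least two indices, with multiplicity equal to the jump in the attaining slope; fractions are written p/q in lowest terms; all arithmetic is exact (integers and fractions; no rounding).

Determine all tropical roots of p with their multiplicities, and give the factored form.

hull edge (i=0, c=2) to (i=1, c=8): slope 6, span 1
hull edge (i=1, c=8) to (i=4, c=8): slope 0, span 3
hull edge (i=4, c=8) to (i=6, c=6): slope -1, span 2
Factored form: p(x) = 6 ⊗ (x ⊕ (-6)) ⊗ (x ⊕ 0) ⊗ (x ⊕ 0) ⊗ (x ⊕ 0) ⊗ (x ⊕ 1) ⊗ (x ⊕ 1)
Answer: roots = -6 (mult 1), 0 (mult 3), 1 (mult 2)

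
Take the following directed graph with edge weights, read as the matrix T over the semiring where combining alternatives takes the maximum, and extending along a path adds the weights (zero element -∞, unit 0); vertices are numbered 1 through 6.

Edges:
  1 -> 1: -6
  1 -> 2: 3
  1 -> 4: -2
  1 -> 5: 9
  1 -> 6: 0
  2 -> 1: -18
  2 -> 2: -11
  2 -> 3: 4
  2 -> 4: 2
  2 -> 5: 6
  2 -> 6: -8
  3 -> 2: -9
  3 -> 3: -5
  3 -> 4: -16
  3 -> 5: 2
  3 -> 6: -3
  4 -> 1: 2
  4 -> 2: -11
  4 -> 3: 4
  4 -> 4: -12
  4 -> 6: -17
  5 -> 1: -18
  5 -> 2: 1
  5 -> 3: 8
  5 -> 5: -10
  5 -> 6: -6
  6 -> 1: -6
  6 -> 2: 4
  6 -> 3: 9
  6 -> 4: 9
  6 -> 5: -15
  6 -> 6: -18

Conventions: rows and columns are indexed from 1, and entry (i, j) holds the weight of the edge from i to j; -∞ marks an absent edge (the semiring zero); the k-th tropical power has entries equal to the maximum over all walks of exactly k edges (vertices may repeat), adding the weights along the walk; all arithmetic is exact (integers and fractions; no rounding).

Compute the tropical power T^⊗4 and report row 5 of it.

T^⊗2:
  [0, 10, 17, 9, 9, 3]
  [4, 7, 14, 1, 6, 1]
  [-9, 3, 10, 6, -3, -4]
  [-4, 5, -1, 0, 11, 2]
  [-12, -1, 5, 3, 10, 5]
  [11, 0, 13, 6, 11, 6]
T^⊗3:
  [11, 10, 17, 12, 19, 14]
  [3, 7, 14, 10, 16, 11]
  [8, 1, 10, 5, 12, 7]
  [2, 12, 19, 11, 11, 5]
  [5, 11, 18, 14, 7, 4]
  [8, 14, 19, 15, 20, 11]
T^⊗4:
  [14, 20, 27, 23, 20, 14]
  [12, 17, 24, 20, 16, 11]
  [7, 13, 20, 16, 17, 8]
  [13, 12, 19, 14, 21, 16]
  [16, 9, 18, 13, 20, 15]
  [17, 21, 28, 20, 21, 16]
Answer: row 5 of T^⊗4 = [16, 9, 18, 13, 20, 15]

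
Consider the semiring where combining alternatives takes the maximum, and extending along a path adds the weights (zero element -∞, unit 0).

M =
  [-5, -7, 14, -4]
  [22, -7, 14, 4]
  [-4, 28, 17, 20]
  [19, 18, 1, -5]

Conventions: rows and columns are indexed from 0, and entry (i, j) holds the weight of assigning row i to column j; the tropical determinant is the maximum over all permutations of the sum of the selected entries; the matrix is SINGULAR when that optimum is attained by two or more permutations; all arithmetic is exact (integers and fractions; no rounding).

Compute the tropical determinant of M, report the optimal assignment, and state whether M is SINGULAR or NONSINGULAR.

σ = (0, 1, 2, 3): (-5) + (-7) + 17 + (-5) = 0
σ = (0, 1, 3, 2): (-5) + (-7) + 20 + 1 = 9
σ = (0, 2, 1, 3): (-5) + 14 + 28 + (-5) = 32
σ = (0, 2, 3, 1): (-5) + 14 + 20 + 18 = 47
σ = (0, 3, 1, 2): (-5) + 4 + 28 + 1 = 28
σ = (0, 3, 2, 1): (-5) + 4 + 17 + 18 = 34
σ = (1, 0, 2, 3): (-7) + 22 + 17 + (-5) = 27
σ = (1, 0, 3, 2): (-7) + 22 + 20 + 1 = 36
σ = (1, 2, 0, 3): (-7) + 14 + (-4) + (-5) = -2
σ = (1, 2, 3, 0): (-7) + 14 + 20 + 19 = 46
σ = (1, 3, 0, 2): (-7) + 4 + (-4) + 1 = -6
σ = (1, 3, 2, 0): (-7) + 4 + 17 + 19 = 33
σ = (2, 0, 1, 3): 14 + 22 + 28 + (-5) = 59
σ = (2, 0, 3, 1): 14 + 22 + 20 + 18 = 74
σ = (2, 1, 0, 3): 14 + (-7) + (-4) + (-5) = -2
σ = (2, 1, 3, 0): 14 + (-7) + 20 + 19 = 46
σ = (2, 3, 0, 1): 14 + 4 + (-4) + 18 = 32
σ = (2, 3, 1, 0): 14 + 4 + 28 + 19 = 65
σ = (3, 0, 1, 2): (-4) + 22 + 28 + 1 = 47
σ = (3, 0, 2, 1): (-4) + 22 + 17 + 18 = 53
σ = (3, 1, 0, 2): (-4) + (-7) + (-4) + 1 = -14
σ = (3, 1, 2, 0): (-4) + (-7) + 17 + 19 = 25
σ = (3, 2, 0, 1): (-4) + 14 + (-4) + 18 = 24
σ = (3, 2, 1, 0): (-4) + 14 + 28 + 19 = 57
Optimal value attained by: σ = (2, 0, 3, 1).
Answer: det⊕(M) = 74; verdict: NONSINGULAR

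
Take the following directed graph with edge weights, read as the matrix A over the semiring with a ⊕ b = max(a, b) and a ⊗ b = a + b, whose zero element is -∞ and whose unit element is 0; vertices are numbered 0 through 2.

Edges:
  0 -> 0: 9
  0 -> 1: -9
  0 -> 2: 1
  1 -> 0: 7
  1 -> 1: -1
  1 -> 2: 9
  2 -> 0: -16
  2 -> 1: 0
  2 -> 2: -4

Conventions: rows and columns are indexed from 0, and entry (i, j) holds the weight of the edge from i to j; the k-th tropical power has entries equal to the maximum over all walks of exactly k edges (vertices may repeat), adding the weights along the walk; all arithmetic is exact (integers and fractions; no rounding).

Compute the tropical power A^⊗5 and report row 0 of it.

A^⊗2:
  [18, 1, 10]
  [16, 9, 8]
  [7, -1, 9]
A^⊗3:
  [27, 10, 19]
  [25, 8, 18]
  [16, 9, 8]
A^⊗4:
  [36, 19, 28]
  [34, 18, 26]
  [25, 8, 18]
A^⊗5:
  [45, 28, 37]
  [43, 26, 35]
  [34, 18, 26]
Answer: row 0 of A^⊗5 = [45, 28, 37]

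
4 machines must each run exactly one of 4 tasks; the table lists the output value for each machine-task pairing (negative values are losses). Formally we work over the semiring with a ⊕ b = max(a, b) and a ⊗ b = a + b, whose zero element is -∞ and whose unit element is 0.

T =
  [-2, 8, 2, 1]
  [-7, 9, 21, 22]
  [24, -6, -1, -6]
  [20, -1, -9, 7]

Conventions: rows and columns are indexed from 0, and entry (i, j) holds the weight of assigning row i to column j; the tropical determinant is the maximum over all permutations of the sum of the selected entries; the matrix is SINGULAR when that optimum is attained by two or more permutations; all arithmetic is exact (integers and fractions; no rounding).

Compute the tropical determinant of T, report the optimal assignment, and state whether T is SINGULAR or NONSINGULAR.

σ = (0, 1, 2, 3): (-2) + 9 + (-1) + 7 = 13
σ = (0, 1, 3, 2): (-2) + 9 + (-6) + (-9) = -8
σ = (0, 2, 1, 3): (-2) + 21 + (-6) + 7 = 20
σ = (0, 2, 3, 1): (-2) + 21 + (-6) + (-1) = 12
σ = (0, 3, 1, 2): (-2) + 22 + (-6) + (-9) = 5
σ = (0, 3, 2, 1): (-2) + 22 + (-1) + (-1) = 18
σ = (1, 0, 2, 3): 8 + (-7) + (-1) + 7 = 7
σ = (1, 0, 3, 2): 8 + (-7) + (-6) + (-9) = -14
σ = (1, 2, 0, 3): 8 + 21 + 24 + 7 = 60
σ = (1, 2, 3, 0): 8 + 21 + (-6) + 20 = 43
σ = (1, 3, 0, 2): 8 + 22 + 24 + (-9) = 45
σ = (1, 3, 2, 0): 8 + 22 + (-1) + 20 = 49
σ = (2, 0, 1, 3): 2 + (-7) + (-6) + 7 = -4
σ = (2, 0, 3, 1): 2 + (-7) + (-6) + (-1) = -12
σ = (2, 1, 0, 3): 2 + 9 + 24 + 7 = 42
σ = (2, 1, 3, 0): 2 + 9 + (-6) + 20 = 25
σ = (2, 3, 0, 1): 2 + 22 + 24 + (-1) = 47
σ = (2, 3, 1, 0): 2 + 22 + (-6) + 20 = 38
σ = (3, 0, 1, 2): 1 + (-7) + (-6) + (-9) = -21
σ = (3, 0, 2, 1): 1 + (-7) + (-1) + (-1) = -8
σ = (3, 1, 0, 2): 1 + 9 + 24 + (-9) = 25
σ = (3, 1, 2, 0): 1 + 9 + (-1) + 20 = 29
σ = (3, 2, 0, 1): 1 + 21 + 24 + (-1) = 45
σ = (3, 2, 1, 0): 1 + 21 + (-6) + 20 = 36
Optimal value attained by: σ = (1, 2, 0, 3).
Answer: det⊕(T) = 60; verdict: NONSINGULAR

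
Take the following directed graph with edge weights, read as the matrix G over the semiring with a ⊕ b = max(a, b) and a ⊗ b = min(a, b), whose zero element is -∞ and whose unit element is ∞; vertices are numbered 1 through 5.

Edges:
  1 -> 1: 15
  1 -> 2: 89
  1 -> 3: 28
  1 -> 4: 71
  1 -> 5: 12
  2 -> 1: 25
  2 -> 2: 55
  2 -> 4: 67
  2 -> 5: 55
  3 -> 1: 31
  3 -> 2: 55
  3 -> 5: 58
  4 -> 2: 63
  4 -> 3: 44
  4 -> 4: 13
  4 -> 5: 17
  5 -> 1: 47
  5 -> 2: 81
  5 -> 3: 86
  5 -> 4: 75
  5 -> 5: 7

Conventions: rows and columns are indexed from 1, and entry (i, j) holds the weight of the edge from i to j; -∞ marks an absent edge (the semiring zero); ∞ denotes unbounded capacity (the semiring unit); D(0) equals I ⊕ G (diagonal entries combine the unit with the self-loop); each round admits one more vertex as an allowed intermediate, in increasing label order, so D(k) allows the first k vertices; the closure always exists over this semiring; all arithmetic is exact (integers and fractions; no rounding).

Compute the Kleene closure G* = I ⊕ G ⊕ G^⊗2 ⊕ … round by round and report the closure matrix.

D(0):
  [∞, 89, 28, 71, 12]
  [25, ∞, -∞, 67, 55]
  [31, 55, ∞, -∞, 58]
  [-∞, 63, 44, ∞, 17]
  [47, 81, 86, 75, ∞]
D(1):
  [∞, 89, 28, 71, 12]
  [25, ∞, 25, 67, 55]
  [31, 55, ∞, 31, 58]
  [-∞, 63, 44, ∞, 17]
  [47, 81, 86, 75, ∞]
D(2):
  [∞, 89, 28, 71, 55]
  [25, ∞, 25, 67, 55]
  [31, 55, ∞, 55, 58]
  [25, 63, 44, ∞, 55]
  [47, 81, 86, 75, ∞]
D(3):
  [∞, 89, 28, 71, 55]
  [25, ∞, 25, 67, 55]
  [31, 55, ∞, 55, 58]
  [31, 63, 44, ∞, 55]
  [47, 81, 86, 75, ∞]
D(4):
  [∞, 89, 44, 71, 55]
  [31, ∞, 44, 67, 55]
  [31, 55, ∞, 55, 58]
  [31, 63, 44, ∞, 55]
  [47, 81, 86, 75, ∞]
D(5):
  [∞, 89, 55, 71, 55]
  [47, ∞, 55, 67, 55]
  [47, 58, ∞, 58, 58]
  [47, 63, 55, ∞, 55]
  [47, 81, 86, 75, ∞]
Answer: G* = [[∞, 89, 55, 71, 55], [47, ∞, 55, 67, 55], [47, 58, ∞, 58, 58], [47, 63, 55, ∞, 55], [47, 81, 86, 75, ∞]]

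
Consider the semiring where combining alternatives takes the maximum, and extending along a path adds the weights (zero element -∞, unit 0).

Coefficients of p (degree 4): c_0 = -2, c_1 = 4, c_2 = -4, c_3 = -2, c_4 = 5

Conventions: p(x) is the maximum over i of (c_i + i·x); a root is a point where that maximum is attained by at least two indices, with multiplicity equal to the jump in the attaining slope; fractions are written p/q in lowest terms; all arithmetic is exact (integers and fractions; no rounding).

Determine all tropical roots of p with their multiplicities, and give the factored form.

hull edge (i=0, c=-2) to (i=1, c=4): slope 6, span 1
hull edge (i=1, c=4) to (i=4, c=5): slope 1/3, span 3
Factored form: p(x) = 5 ⊗ (x ⊕ (-6)) ⊗ (x ⊕ (-1/3)) ⊗ (x ⊕ (-1/3)) ⊗ (x ⊕ (-1/3))
Answer: roots = -6 (mult 1), -1/3 (mult 3)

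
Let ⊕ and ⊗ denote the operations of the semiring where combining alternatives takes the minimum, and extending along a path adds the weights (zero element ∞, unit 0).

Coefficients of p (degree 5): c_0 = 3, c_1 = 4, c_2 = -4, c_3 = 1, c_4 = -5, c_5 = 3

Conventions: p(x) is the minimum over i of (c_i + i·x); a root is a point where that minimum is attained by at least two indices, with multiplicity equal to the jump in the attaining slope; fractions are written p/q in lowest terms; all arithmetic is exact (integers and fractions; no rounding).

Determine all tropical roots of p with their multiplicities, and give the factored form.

hull edge (i=0, c=3) to (i=2, c=-4): slope -7/2, span 2
hull edge (i=2, c=-4) to (i=4, c=-5): slope -1/2, span 2
hull edge (i=4, c=-5) to (i=5, c=3): slope 8, span 1
Factored form: p(x) = 3 ⊗ (x ⊕ (-8)) ⊗ (x ⊕ 1/2) ⊗ (x ⊕ 1/2) ⊗ (x ⊕ 7/2) ⊗ (x ⊕ 7/2)
Answer: roots = -8 (mult 1), 1/2 (mult 2), 7/2 (mult 2)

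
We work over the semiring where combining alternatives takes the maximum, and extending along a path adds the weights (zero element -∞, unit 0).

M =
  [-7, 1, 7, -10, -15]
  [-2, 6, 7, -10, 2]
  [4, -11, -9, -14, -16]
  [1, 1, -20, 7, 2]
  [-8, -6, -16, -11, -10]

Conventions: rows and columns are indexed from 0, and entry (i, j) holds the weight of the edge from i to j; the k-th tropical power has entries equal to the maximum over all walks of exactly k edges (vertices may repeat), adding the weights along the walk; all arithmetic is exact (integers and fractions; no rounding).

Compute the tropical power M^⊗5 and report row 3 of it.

M^⊗2:
  [11, 7, 8, -3, 3]
  [11, 12, 13, -3, 8]
  [-3, 5, 11, -6, -9]
  [8, 8, 8, 14, 9]
  [-8, 0, 1, -4, -4]
M^⊗3:
  [12, 13, 18, 4, 9]
  [17, 18, 19, 4, 14]
  [15, 11, 12, 1, 7]
  [15, 15, 15, 21, 16]
  [5, 6, 7, 3, 2]
M^⊗4:
  [22, 19, 20, 11, 15]
  [23, 24, 25, 11, 20]
  [16, 17, 22, 8, 13]
  [22, 22, 22, 28, 23]
  [11, 12, 13, 10, 8]
M^⊗5:
  [24, 25, 29, 18, 21]
  [29, 30, 31, 18, 26]
  [26, 23, 24, 15, 19]
  [29, 29, 29, 35, 30]
  [17, 18, 19, 17, 14]
Answer: row 3 of M^⊗5 = [29, 29, 29, 35, 30]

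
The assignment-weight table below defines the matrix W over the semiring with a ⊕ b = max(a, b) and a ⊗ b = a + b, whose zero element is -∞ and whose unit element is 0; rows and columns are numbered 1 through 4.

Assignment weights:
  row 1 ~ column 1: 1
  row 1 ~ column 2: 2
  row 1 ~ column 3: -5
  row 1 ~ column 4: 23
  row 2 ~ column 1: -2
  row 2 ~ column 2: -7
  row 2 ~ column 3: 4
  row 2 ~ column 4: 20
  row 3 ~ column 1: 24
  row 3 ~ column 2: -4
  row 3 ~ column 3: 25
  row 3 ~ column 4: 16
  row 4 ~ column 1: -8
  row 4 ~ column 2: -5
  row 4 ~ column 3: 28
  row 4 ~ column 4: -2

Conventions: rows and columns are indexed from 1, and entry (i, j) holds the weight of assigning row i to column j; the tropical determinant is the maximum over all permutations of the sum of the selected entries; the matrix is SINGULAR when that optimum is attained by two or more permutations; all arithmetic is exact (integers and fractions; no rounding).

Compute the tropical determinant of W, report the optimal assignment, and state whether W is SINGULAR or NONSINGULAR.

σ = (1, 2, 3, 4): 1 + (-7) + 25 + (-2) = 17
σ = (1, 2, 4, 3): 1 + (-7) + 16 + 28 = 38
σ = (1, 3, 2, 4): 1 + 4 + (-4) + (-2) = -1
σ = (1, 3, 4, 2): 1 + 4 + 16 + (-5) = 16
σ = (1, 4, 2, 3): 1 + 20 + (-4) + 28 = 45
σ = (1, 4, 3, 2): 1 + 20 + 25 + (-5) = 41
σ = (2, 1, 3, 4): 2 + (-2) + 25 + (-2) = 23
σ = (2, 1, 4, 3): 2 + (-2) + 16 + 28 = 44
σ = (2, 3, 1, 4): 2 + 4 + 24 + (-2) = 28
σ = (2, 3, 4, 1): 2 + 4 + 16 + (-8) = 14
σ = (2, 4, 1, 3): 2 + 20 + 24 + 28 = 74
σ = (2, 4, 3, 1): 2 + 20 + 25 + (-8) = 39
σ = (3, 1, 2, 4): (-5) + (-2) + (-4) + (-2) = -13
σ = (3, 1, 4, 2): (-5) + (-2) + 16 + (-5) = 4
σ = (3, 2, 1, 4): (-5) + (-7) + 24 + (-2) = 10
σ = (3, 2, 4, 1): (-5) + (-7) + 16 + (-8) = -4
σ = (3, 4, 1, 2): (-5) + 20 + 24 + (-5) = 34
σ = (3, 4, 2, 1): (-5) + 20 + (-4) + (-8) = 3
σ = (4, 1, 2, 3): 23 + (-2) + (-4) + 28 = 45
σ = (4, 1, 3, 2): 23 + (-2) + 25 + (-5) = 41
σ = (4, 2, 1, 3): 23 + (-7) + 24 + 28 = 68
σ = (4, 2, 3, 1): 23 + (-7) + 25 + (-8) = 33
σ = (4, 3, 1, 2): 23 + 4 + 24 + (-5) = 46
σ = (4, 3, 2, 1): 23 + 4 + (-4) + (-8) = 15
Optimal value attained by: σ = (2, 4, 1, 3).
Answer: det⊕(W) = 74; verdict: NONSINGULAR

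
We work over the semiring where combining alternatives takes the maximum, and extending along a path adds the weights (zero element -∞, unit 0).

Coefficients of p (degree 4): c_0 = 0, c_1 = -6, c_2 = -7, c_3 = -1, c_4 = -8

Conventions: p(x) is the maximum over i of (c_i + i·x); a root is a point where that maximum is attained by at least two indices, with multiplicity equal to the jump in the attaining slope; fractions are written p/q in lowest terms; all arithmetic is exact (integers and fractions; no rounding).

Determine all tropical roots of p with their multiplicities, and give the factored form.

hull edge (i=0, c=0) to (i=3, c=-1): slope -1/3, span 3
hull edge (i=3, c=-1) to (i=4, c=-8): slope -7, span 1
Factored form: p(x) = -8 ⊗ (x ⊕ 1/3) ⊗ (x ⊕ 1/3) ⊗ (x ⊕ 1/3) ⊗ (x ⊕ 7)
Answer: roots = 1/3 (mult 3), 7 (mult 1)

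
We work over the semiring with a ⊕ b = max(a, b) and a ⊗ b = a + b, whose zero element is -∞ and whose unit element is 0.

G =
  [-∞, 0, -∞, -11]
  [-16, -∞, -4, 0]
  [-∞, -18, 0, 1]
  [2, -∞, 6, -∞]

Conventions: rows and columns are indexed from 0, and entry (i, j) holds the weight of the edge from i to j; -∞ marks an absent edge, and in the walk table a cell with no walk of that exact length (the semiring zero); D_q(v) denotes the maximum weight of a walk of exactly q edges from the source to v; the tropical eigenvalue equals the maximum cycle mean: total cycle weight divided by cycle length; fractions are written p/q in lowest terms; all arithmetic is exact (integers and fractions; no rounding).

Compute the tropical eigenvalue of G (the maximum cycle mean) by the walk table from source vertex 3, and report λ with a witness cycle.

q=0: [-∞, -∞, -∞, 0]
q=1: [2, -∞, 6, -∞]
q=2: [-∞, 2, 6, 7]
q=3: [9, -12, 13, 7]
q=4: [9, 9, 13, 14]
Optimal cycle mean attained by: cycle 2->3->2, total 1 + 6, length 2.
Answer: λ = 7/2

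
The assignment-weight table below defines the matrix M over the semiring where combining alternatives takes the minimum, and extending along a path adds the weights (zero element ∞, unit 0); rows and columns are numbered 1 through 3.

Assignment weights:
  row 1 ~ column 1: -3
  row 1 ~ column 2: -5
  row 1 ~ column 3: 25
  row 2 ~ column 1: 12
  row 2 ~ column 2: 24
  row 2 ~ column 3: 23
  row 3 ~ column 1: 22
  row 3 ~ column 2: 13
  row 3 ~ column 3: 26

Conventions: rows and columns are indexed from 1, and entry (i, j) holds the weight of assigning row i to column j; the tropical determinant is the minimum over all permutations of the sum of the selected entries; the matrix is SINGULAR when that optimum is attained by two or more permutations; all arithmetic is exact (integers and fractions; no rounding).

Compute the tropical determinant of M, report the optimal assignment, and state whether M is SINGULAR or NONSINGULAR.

σ = (1, 2, 3): (-3) + 24 + 26 = 47
σ = (1, 3, 2): (-3) + 23 + 13 = 33
σ = (2, 1, 3): (-5) + 12 + 26 = 33
σ = (2, 3, 1): (-5) + 23 + 22 = 40
σ = (3, 1, 2): 25 + 12 + 13 = 50
σ = (3, 2, 1): 25 + 24 + 22 = 71
Optimal value attained by: σ = (1, 3, 2).
Answer: det⊕(M) = 33; verdict: SINGULAR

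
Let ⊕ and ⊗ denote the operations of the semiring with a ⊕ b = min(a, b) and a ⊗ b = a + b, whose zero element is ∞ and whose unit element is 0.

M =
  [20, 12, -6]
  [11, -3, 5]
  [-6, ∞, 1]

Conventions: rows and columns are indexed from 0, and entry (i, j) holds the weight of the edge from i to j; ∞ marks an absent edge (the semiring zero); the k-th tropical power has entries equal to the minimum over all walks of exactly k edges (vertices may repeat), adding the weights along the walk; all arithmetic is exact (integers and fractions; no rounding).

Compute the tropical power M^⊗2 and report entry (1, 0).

M^⊗2:
  [-12, 9, -5]
  [-1, -6, 2]
  [-5, 6, -12]
Key observation: the optimum is the walk 1->2->0, with weight 5 + (-6) = -1.
Optimal value attained by: walk 1->2->0.
Answer: (M^⊗2)[1][0] = -1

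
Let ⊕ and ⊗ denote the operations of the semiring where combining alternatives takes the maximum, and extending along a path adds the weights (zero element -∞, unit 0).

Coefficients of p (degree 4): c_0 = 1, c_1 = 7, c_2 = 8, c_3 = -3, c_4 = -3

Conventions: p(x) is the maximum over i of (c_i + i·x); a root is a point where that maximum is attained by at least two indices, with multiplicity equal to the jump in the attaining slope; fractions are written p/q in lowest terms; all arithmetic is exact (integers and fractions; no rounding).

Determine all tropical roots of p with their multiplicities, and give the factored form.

hull edge (i=0, c=1) to (i=1, c=7): slope 6, span 1
hull edge (i=1, c=7) to (i=2, c=8): slope 1, span 1
hull edge (i=2, c=8) to (i=4, c=-3): slope -11/2, span 2
Factored form: p(x) = -3 ⊗ (x ⊕ (-6)) ⊗ (x ⊕ (-1)) ⊗ (x ⊕ 11/2) ⊗ (x ⊕ 11/2)
Answer: roots = -6 (mult 1), -1 (mult 1), 11/2 (mult 2)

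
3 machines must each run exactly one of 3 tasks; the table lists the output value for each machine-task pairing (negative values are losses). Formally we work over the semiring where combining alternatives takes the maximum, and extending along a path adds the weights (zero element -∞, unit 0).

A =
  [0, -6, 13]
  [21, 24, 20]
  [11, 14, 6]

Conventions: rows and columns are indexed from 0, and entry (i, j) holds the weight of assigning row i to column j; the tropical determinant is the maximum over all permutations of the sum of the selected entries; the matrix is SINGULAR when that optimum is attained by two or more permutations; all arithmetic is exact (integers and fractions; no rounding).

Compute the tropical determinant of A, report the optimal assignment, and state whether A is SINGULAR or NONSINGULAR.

σ = (0, 1, 2): 0 + 24 + 6 = 30
σ = (0, 2, 1): 0 + 20 + 14 = 34
σ = (1, 0, 2): (-6) + 21 + 6 = 21
σ = (1, 2, 0): (-6) + 20 + 11 = 25
σ = (2, 0, 1): 13 + 21 + 14 = 48
σ = (2, 1, 0): 13 + 24 + 11 = 48
Optimal value attained by: σ = (2, 0, 1).
Answer: det⊕(A) = 48; verdict: SINGULAR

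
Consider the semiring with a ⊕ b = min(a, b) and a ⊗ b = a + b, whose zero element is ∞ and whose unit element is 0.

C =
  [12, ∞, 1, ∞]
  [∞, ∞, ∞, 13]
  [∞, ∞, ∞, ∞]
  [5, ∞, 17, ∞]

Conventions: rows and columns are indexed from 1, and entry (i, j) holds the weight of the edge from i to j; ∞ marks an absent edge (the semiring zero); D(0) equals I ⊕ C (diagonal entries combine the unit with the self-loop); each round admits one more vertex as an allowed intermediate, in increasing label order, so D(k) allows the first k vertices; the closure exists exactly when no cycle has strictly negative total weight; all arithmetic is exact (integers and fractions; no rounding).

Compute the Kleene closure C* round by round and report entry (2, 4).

D(0):
  [0, ∞, 1, ∞]
  [∞, 0, ∞, 13]
  [∞, ∞, 0, ∞]
  [5, ∞, 17, 0]
D(1):
  [0, ∞, 1, ∞]
  [∞, 0, ∞, 13]
  [∞, ∞, 0, ∞]
  [5, ∞, 6, 0]
D(2):
  [0, ∞, 1, ∞]
  [∞, 0, ∞, 13]
  [∞, ∞, 0, ∞]
  [5, ∞, 6, 0]
D(3):
  [0, ∞, 1, ∞]
  [∞, 0, ∞, 13]
  [∞, ∞, 0, ∞]
  [5, ∞, 6, 0]
D(4):
  [0, ∞, 1, ∞]
  [18, 0, 19, 13]
  [∞, ∞, 0, ∞]
  [5, ∞, 6, 0]
Answer: C*[2][4] = 13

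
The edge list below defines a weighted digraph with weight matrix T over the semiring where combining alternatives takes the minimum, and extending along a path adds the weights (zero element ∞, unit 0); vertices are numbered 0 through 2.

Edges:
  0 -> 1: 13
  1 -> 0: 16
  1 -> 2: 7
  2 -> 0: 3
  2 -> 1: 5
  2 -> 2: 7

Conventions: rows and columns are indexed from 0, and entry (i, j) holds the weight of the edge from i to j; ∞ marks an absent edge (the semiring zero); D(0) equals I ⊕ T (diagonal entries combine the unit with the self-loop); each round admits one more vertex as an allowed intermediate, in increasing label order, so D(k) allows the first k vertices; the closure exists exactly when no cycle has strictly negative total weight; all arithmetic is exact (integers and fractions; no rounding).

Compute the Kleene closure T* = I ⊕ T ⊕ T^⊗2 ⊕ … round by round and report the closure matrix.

D(0):
  [0, 13, ∞]
  [16, 0, 7]
  [3, 5, 0]
D(1):
  [0, 13, ∞]
  [16, 0, 7]
  [3, 5, 0]
D(2):
  [0, 13, 20]
  [16, 0, 7]
  [3, 5, 0]
D(3):
  [0, 13, 20]
  [10, 0, 7]
  [3, 5, 0]
Answer: T* = [[0, 13, 20], [10, 0, 7], [3, 5, 0]]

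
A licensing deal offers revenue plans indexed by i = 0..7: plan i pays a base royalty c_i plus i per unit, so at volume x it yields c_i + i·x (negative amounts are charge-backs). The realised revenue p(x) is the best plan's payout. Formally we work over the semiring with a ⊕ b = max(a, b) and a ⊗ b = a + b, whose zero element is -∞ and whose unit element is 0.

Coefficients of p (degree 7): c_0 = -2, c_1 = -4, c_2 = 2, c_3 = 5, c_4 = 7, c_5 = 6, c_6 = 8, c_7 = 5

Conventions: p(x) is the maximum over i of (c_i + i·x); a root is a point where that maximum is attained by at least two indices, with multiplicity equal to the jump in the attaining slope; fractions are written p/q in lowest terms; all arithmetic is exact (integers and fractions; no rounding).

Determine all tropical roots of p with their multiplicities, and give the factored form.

hull edge (i=0, c=-2) to (i=3, c=5): slope 7/3, span 3
hull edge (i=3, c=5) to (i=4, c=7): slope 2, span 1
hull edge (i=4, c=7) to (i=6, c=8): slope 1/2, span 2
hull edge (i=6, c=8) to (i=7, c=5): slope -3, span 1
Factored form: p(x) = 5 ⊗ (x ⊕ (-7/3)) ⊗ (x ⊕ (-7/3)) ⊗ (x ⊕ (-7/3)) ⊗ (x ⊕ (-2)) ⊗ (x ⊕ (-1/2)) ⊗ (x ⊕ (-1/2)) ⊗ (x ⊕ 3)
Answer: roots = -7/3 (mult 3), -2 (mult 1), -1/2 (mult 2), 3 (mult 1)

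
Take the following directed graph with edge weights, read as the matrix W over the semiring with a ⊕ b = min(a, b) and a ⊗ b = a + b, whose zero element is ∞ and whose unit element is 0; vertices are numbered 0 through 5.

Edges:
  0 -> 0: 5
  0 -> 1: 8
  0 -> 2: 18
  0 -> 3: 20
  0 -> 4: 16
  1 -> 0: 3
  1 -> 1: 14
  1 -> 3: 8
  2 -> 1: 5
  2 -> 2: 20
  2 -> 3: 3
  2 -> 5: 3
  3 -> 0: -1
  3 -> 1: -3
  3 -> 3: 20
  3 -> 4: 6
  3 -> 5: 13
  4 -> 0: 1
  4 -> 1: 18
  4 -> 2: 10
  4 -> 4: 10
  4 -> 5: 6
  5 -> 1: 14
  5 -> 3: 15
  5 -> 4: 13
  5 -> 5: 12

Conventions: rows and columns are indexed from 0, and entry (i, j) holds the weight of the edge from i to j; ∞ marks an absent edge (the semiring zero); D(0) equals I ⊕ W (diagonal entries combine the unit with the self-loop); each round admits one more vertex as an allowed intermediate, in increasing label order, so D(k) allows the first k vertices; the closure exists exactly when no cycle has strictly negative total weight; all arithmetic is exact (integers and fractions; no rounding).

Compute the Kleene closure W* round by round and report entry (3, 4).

D(0):
  [0, 8, 18, 20, 16, ∞]
  [3, 0, ∞, 8, ∞, ∞]
  [∞, 5, 0, 3, ∞, 3]
  [-1, -3, ∞, 0, 6, 13]
  [1, 18, 10, ∞, 0, 6]
  [∞, 14, ∞, 15, 13, 0]
D(1):
  [0, 8, 18, 20, 16, ∞]
  [3, 0, 21, 8, 19, ∞]
  [∞, 5, 0, 3, ∞, 3]
  [-1, -3, 17, 0, 6, 13]
  [1, 9, 10, 21, 0, 6]
  [∞, 14, ∞, 15, 13, 0]
D(2):
  [0, 8, 18, 16, 16, ∞]
  [3, 0, 21, 8, 19, ∞]
  [8, 5, 0, 3, 24, 3]
  [-1, -3, 17, 0, 6, 13]
  [1, 9, 10, 17, 0, 6]
  [17, 14, 35, 15, 13, 0]
D(3):
  [0, 8, 18, 16, 16, 21]
  [3, 0, 21, 8, 19, 24]
  [8, 5, 0, 3, 24, 3]
  [-1, -3, 17, 0, 6, 13]
  [1, 9, 10, 13, 0, 6]
  [17, 14, 35, 15, 13, 0]
D(4):
  [0, 8, 18, 16, 16, 21]
  [3, 0, 21, 8, 14, 21]
  [2, 0, 0, 3, 9, 3]
  [-1, -3, 17, 0, 6, 13]
  [1, 9, 10, 13, 0, 6]
  [14, 12, 32, 15, 13, 0]
D(5):
  [0, 8, 18, 16, 16, 21]
  [3, 0, 21, 8, 14, 20]
  [2, 0, 0, 3, 9, 3]
  [-1, -3, 16, 0, 6, 12]
  [1, 9, 10, 13, 0, 6]
  [14, 12, 23, 15, 13, 0]
D(6):
  [0, 8, 18, 16, 16, 21]
  [3, 0, 21, 8, 14, 20]
  [2, 0, 0, 3, 9, 3]
  [-1, -3, 16, 0, 6, 12]
  [1, 9, 10, 13, 0, 6]
  [14, 12, 23, 15, 13, 0]
Answer: W*[3][4] = 6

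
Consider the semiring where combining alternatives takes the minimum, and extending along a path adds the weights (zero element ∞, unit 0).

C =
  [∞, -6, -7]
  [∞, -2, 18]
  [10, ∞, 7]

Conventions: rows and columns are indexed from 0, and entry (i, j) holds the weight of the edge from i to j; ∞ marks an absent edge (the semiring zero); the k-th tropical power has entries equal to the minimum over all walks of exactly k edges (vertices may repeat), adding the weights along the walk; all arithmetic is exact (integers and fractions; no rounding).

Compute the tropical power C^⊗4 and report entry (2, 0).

C^⊗2:
  [3, -8, 0]
  [28, -4, 16]
  [17, 4, 3]
C^⊗3:
  [10, -10, -4]
  [26, -6, 14]
  [13, 2, 10]
C^⊗4:
  [6, -12, 3]
  [24, -8, 12]
  [20, 0, 6]
Key observation: the optimum is the walk 2->0->2->2->0, with weight 10 + (-7) + 7 + 10 = 20.
Optimal value attained by: walk 2->0->2->2->0.
Answer: (C^⊗4)[2][0] = 20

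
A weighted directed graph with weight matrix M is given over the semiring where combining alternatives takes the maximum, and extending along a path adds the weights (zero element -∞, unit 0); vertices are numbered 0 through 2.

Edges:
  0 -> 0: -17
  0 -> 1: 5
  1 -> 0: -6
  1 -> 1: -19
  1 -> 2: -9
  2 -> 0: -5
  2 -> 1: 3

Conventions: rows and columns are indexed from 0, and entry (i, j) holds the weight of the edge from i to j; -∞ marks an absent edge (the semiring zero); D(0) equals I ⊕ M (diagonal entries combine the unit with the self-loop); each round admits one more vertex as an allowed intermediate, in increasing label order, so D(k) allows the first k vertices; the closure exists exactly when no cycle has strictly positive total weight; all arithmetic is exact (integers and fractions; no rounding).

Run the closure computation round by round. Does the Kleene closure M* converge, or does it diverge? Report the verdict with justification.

D(0):
  [0, 5, -∞]
  [-6, 0, -9]
  [-5, 3, 0]
D(1):
  [0, 5, -∞]
  [-6, 0, -9]
  [-5, 3, 0]
D(2):
  [0, 5, -4]
  [-6, 0, -9]
  [-3, 3, 0]
D(3):
  [0, 5, -4]
  [-6, 0, -9]
  [-3, 3, 0]
Key observation: every diagonal entry stays at the unit through all rounds, so no improving cycle exists.
Answer: CONVERGES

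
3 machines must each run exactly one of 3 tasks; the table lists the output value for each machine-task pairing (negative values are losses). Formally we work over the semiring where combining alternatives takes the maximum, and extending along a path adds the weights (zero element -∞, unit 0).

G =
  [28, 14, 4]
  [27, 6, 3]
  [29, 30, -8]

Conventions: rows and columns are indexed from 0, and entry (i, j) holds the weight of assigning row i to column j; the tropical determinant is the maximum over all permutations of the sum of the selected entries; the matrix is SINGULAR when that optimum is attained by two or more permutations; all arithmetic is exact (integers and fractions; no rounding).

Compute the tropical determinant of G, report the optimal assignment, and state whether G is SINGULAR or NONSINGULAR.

σ = (0, 1, 2): 28 + 6 + (-8) = 26
σ = (0, 2, 1): 28 + 3 + 30 = 61
σ = (1, 0, 2): 14 + 27 + (-8) = 33
σ = (1, 2, 0): 14 + 3 + 29 = 46
σ = (2, 0, 1): 4 + 27 + 30 = 61
σ = (2, 1, 0): 4 + 6 + 29 = 39
Optimal value attained by: σ = (0, 2, 1).
Answer: det⊕(G) = 61; verdict: SINGULAR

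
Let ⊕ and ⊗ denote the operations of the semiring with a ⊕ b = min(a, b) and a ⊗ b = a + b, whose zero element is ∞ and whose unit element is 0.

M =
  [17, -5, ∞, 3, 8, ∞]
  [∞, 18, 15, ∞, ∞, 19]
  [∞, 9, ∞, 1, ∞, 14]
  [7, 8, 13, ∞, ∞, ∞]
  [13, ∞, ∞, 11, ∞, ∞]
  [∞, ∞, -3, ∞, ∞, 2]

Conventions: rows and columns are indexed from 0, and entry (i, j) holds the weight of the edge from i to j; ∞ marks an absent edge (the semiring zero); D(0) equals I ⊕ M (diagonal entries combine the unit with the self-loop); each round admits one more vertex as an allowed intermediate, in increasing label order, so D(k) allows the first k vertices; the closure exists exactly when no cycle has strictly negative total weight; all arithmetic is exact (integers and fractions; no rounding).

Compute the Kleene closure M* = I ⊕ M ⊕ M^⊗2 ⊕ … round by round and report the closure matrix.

D(0):
  [0, -5, ∞, 3, 8, ∞]
  [∞, 0, 15, ∞, ∞, 19]
  [∞, 9, 0, 1, ∞, 14]
  [7, 8, 13, 0, ∞, ∞]
  [13, ∞, ∞, 11, 0, ∞]
  [∞, ∞, -3, ∞, ∞, 0]
D(1):
  [0, -5, ∞, 3, 8, ∞]
  [∞, 0, 15, ∞, ∞, 19]
  [∞, 9, 0, 1, ∞, 14]
  [7, 2, 13, 0, 15, ∞]
  [13, 8, ∞, 11, 0, ∞]
  [∞, ∞, -3, ∞, ∞, 0]
D(2):
  [0, -5, 10, 3, 8, 14]
  [∞, 0, 15, ∞, ∞, 19]
  [∞, 9, 0, 1, ∞, 14]
  [7, 2, 13, 0, 15, 21]
  [13, 8, 23, 11, 0, 27]
  [∞, ∞, -3, ∞, ∞, 0]
D(3):
  [0, -5, 10, 3, 8, 14]
  [∞, 0, 15, 16, ∞, 19]
  [∞, 9, 0, 1, ∞, 14]
  [7, 2, 13, 0, 15, 21]
  [13, 8, 23, 11, 0, 27]
  [∞, 6, -3, -2, ∞, 0]
D(4):
  [0, -5, 10, 3, 8, 14]
  [23, 0, 15, 16, 31, 19]
  [8, 3, 0, 1, 16, 14]
  [7, 2, 13, 0, 15, 21]
  [13, 8, 23, 11, 0, 27]
  [5, 0, -3, -2, 13, 0]
D(5):
  [0, -5, 10, 3, 8, 14]
  [23, 0, 15, 16, 31, 19]
  [8, 3, 0, 1, 16, 14]
  [7, 2, 13, 0, 15, 21]
  [13, 8, 23, 11, 0, 27]
  [5, 0, -3, -2, 13, 0]
D(6):
  [0, -5, 10, 3, 8, 14]
  [23, 0, 15, 16, 31, 19]
  [8, 3, 0, 1, 16, 14]
  [7, 2, 13, 0, 15, 21]
  [13, 8, 23, 11, 0, 27]
  [5, 0, -3, -2, 13, 0]
Answer: M* = [[0, -5, 10, 3, 8, 14], [23, 0, 15, 16, 31, 19], [8, 3, 0, 1, 16, 14], [7, 2, 13, 0, 15, 21], [13, 8, 23, 11, 0, 27], [5, 0, -3, -2, 13, 0]]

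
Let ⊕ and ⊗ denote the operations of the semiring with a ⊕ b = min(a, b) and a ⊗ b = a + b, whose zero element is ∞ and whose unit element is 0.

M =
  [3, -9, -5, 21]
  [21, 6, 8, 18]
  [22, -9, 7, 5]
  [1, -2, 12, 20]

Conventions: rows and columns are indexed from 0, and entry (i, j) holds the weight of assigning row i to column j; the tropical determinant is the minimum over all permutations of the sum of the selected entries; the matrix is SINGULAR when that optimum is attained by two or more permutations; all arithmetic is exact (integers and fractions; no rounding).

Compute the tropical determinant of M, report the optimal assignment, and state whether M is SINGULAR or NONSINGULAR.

σ = (0, 1, 2, 3): 3 + 6 + 7 + 20 = 36
σ = (0, 1, 3, 2): 3 + 6 + 5 + 12 = 26
σ = (0, 2, 1, 3): 3 + 8 + (-9) + 20 = 22
σ = (0, 2, 3, 1): 3 + 8 + 5 + (-2) = 14
σ = (0, 3, 1, 2): 3 + 18 + (-9) + 12 = 24
σ = (0, 3, 2, 1): 3 + 18 + 7 + (-2) = 26
σ = (1, 0, 2, 3): (-9) + 21 + 7 + 20 = 39
σ = (1, 0, 3, 2): (-9) + 21 + 5 + 12 = 29
σ = (1, 2, 0, 3): (-9) + 8 + 22 + 20 = 41
σ = (1, 2, 3, 0): (-9) + 8 + 5 + 1 = 5
σ = (1, 3, 0, 2): (-9) + 18 + 22 + 12 = 43
σ = (1, 3, 2, 0): (-9) + 18 + 7 + 1 = 17
σ = (2, 0, 1, 3): (-5) + 21 + (-9) + 20 = 27
σ = (2, 0, 3, 1): (-5) + 21 + 5 + (-2) = 19
σ = (2, 1, 0, 3): (-5) + 6 + 22 + 20 = 43
σ = (2, 1, 3, 0): (-5) + 6 + 5 + 1 = 7
σ = (2, 3, 0, 1): (-5) + 18 + 22 + (-2) = 33
σ = (2, 3, 1, 0): (-5) + 18 + (-9) + 1 = 5
σ = (3, 0, 1, 2): 21 + 21 + (-9) + 12 = 45
σ = (3, 0, 2, 1): 21 + 21 + 7 + (-2) = 47
σ = (3, 1, 0, 2): 21 + 6 + 22 + 12 = 61
σ = (3, 1, 2, 0): 21 + 6 + 7 + 1 = 35
σ = (3, 2, 0, 1): 21 + 8 + 22 + (-2) = 49
σ = (3, 2, 1, 0): 21 + 8 + (-9) + 1 = 21
Optimal value attained by: σ = (1, 2, 3, 0).
Answer: det⊕(M) = 5; verdict: SINGULAR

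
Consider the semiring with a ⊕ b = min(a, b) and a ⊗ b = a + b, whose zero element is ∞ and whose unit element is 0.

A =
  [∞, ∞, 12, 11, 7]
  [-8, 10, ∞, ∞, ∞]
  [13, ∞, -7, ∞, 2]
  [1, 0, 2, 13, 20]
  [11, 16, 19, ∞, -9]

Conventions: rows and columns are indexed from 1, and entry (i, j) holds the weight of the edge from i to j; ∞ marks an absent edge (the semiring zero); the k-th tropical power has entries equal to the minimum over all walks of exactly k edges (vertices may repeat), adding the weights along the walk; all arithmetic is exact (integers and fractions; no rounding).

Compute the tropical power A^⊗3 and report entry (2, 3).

A^⊗2:
  [12, 11, 5, 24, -2]
  [2, 20, 4, 3, -1]
  [6, 18, -14, 24, -7]
  [-8, 10, -5, 12, 4]
  [2, 7, 10, 22, -18]
A^⊗3:
  [3, 14, -2, 23, -11]
  [4, 3, -3, 13, -10]
  [-1, 9, -21, 17, -16]
  [2, 12, -12, 3, -5]
  [-7, -2, 1, 13, -27]
Key observation: the optimum is the walk 2->1->3->3, with weight (-8) + 12 + (-7) = -3.
Optimal value attained by: walk 2->1->3->3.
Answer: (A^⊗3)[2][3] = -3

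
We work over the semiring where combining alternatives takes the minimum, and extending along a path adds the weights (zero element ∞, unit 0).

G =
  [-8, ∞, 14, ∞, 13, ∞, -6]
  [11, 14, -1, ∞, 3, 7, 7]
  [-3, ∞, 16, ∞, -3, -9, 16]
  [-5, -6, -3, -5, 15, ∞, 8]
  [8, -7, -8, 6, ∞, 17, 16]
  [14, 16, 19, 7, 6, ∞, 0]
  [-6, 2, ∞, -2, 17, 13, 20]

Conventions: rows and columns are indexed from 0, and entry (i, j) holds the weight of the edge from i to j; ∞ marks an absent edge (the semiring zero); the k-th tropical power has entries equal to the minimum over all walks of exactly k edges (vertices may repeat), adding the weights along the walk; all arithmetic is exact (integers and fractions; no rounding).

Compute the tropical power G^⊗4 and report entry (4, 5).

G^⊗2:
  [-16, -4, 5, -8, 5, 5, -14]
  [-4, -4, -5, 5, -4, -10, 5]
  [-11, -10, -11, -2, -3, 7, -9]
  [-13, -11, -8, -10, -6, -12, -11]
  [-11, 0, -8, 1, -11, -17, 0]
  [-6, -1, -2, -2, 16, 10, 8]
  [-14, -8, -5, -7, 5, 9, -12]
G^⊗3:
  [-24, -14, -11, -16, -3, -4, -22]
  [-12, -11, -12, -3, -8, -14, -10]
  [-19, -10, -11, -11, -14, -20, -17]
  [-21, -16, -14, -15, -11, -17, -19]
  [-19, -18, -19, -10, -11, -17, -17]
  [-14, -8, -5, -7, -5, -11, -12]
  [-22, -13, -10, -14, -8, -14, -20]
G^⊗4:
  [-32, -22, -19, -24, -14, -20, -30]
  [-20, -15, -16, -12, -15, -21, -18]
  [-27, -21, -22, -19, -14, -20, -25]
  [-29, -21, -19, -21, -17, -23, -27]
  [-27, -18, -19, -19, -22, -28, -25]
  [-22, -13, -13, -14, -8, -14, -20]
  [-30, -20, -17, -22, -13, -19, -28]
Key observation: the optimum is the walk 4->2->4->2->5, with weight (-8) + (-3) + (-8) + (-9) = -28.
Optimal value attained by: walk 4->2->4->2->5.
Answer: (G^⊗4)[4][5] = -28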